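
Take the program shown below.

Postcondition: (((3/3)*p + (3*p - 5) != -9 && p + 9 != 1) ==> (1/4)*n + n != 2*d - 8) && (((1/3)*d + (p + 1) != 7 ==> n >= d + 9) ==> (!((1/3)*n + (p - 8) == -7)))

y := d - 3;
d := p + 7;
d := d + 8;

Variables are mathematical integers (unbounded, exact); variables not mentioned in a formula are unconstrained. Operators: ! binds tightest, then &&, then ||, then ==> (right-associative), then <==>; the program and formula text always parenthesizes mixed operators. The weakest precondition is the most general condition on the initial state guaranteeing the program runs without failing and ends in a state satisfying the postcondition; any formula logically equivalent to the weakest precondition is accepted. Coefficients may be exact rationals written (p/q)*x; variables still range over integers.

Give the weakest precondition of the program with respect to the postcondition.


Working backward. After the program, the postcondition (((3/3)*p + (3*p - 5) != -9 && p + 9 != 1) ==> (1/4)*n + n != 2*d - 8) && (((1/3)*d + (p + 1) != 7 ==> n >= d + 9) ==> (!((1/3)*n + (p - 8) == -7))) must hold; in canonical form it is ((4*p != -4 && p != -8) ==> (5/4)*n != 2*d - 8) && (((1/3)*d + p != 6 ==> n >= d + 9) ==> (!((1/3)*n + p == 1))).
Before d := d + 8: ((4*p != -4 && p != -8) ==> (5/4)*n != 2*d + 8) && (((1/3)*d + p != 10/3 ==> n >= d + 17) ==> (!((1/3)*n + p == 1)))
Before d := p + 7: ((4*p != -4 && p != -8) ==> (5/4)*n != 2*p + 22) && (((4/3)*p != 1 ==> n >= p + 24) ==> (!((1/3)*n + p == 1)))
Before y := d - 3: ((4*p != -4 && p != -8) ==> (5/4)*n != 2*p + 22) && (((4/3)*p != 1 ==> n >= p + 24) ==> (!((1/3)*n + p == 1)))
Answer: WP = ((4*p != -4 && p != -8) ==> (5/4)*n != 2*p + 22) && (((4/3)*p != 1 ==> n >= p + 24) ==> (!((1/3)*n + p == 1)))


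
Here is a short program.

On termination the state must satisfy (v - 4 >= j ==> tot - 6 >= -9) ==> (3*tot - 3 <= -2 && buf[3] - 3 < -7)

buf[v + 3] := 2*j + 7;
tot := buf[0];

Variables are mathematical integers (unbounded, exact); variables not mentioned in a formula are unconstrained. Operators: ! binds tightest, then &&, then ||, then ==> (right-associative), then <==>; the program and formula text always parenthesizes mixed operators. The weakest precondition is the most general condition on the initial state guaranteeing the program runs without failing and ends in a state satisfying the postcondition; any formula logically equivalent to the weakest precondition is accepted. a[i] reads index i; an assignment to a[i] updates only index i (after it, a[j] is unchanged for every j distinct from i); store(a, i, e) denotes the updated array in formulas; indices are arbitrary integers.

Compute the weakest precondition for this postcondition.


Working backward. After the program, the postcondition (v - 4 >= j ==> tot - 6 >= -9) ==> (3*tot - 3 <= -2 && buf[3] - 3 < -7) must hold; in canonical form it is (v >= j + 4 ==> tot >= -3) ==> (3*tot <= 1 && buf[3] < -4).
Before tot := buf[0]: (v >= j + 4 ==> buf[0] >= -3) ==> (3*buf[0] <= 1 && buf[3] < -4)
Before buf[v + 3] := 2*j + 7: (v >= j + 4 ==> store(buf, v + 3, 2*j + 7)[0] >= -3) ==> (3*store(buf, v + 3, 2*j + 7)[0] <= 1 && store(buf, v + 3, 2*j + 7)[3] < -4)
Answer: WP = (v >= j + 4 ==> store(buf, v + 3, 2*j + 7)[0] >= -3) ==> (3*store(buf, v + 3, 2*j + 7)[0] <= 1 && store(buf, v + 3, 2*j + 7)[3] < -4)


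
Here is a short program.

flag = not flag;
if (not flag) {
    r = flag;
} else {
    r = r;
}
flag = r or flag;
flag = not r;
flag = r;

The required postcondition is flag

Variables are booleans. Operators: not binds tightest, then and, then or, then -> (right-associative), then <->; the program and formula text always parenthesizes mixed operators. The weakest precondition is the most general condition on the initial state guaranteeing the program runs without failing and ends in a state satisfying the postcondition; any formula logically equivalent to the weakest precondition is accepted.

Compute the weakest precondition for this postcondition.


Working backward. After the program, flag must hold.
Before flag := r: r
Before flag := not r: r
Before flag := r or flag: r
Then branch requires flag; else branch requires r.
Before the if: ((not flag) -> flag) and (flag -> r)
Before flag := not flag: (flag -> (not flag)) and ((not flag) -> r)
Answer: WP = (flag -> (not flag)) and ((not flag) -> r)


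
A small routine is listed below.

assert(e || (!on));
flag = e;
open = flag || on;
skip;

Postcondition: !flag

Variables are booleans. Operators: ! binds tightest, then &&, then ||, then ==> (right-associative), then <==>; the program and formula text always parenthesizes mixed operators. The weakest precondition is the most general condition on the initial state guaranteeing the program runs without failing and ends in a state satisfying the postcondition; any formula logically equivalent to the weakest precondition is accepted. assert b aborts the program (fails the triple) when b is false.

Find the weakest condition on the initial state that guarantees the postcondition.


Working backward. After the program, !flag must hold.
Before skip: !flag
Before open := flag || on: !flag
Before flag := e: !e
Before assert e || (!on): (e || (!on)) && (!e)
Answer: WP = (e || (!on)) && (!e)


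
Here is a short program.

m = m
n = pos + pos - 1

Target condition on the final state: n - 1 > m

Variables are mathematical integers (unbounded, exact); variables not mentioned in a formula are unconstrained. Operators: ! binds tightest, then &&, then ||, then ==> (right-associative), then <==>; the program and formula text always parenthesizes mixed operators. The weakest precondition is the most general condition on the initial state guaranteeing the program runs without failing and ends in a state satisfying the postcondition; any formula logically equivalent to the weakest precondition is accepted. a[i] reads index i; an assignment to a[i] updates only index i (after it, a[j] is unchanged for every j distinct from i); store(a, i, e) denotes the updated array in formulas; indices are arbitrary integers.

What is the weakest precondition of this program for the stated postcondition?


Working backward. After the program, the postcondition n - 1 > m must hold; in canonical form it is n > m + 1.
Before n := pos + pos - 1: 2*pos > m + 2
Before m := m: 2*pos > m + 2
Answer: WP = 2*pos > m + 2


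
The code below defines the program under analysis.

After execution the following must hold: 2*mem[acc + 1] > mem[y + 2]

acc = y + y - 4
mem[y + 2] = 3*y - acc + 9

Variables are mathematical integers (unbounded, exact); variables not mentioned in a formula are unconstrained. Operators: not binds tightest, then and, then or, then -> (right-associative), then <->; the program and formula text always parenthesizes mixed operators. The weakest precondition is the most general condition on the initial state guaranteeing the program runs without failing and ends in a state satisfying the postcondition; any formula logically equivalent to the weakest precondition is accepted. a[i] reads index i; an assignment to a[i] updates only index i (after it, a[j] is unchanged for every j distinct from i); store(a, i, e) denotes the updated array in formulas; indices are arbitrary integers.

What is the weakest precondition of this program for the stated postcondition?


Working backward. After the program, 2*mem[acc + 1] > mem[y + 2] must hold.
Before mem[y + 2] := 3*y - acc + 9: 2*store(mem, y + 2, -acc + 3*y + 9)[acc + 1] > store(mem, y + 2, -acc + 3*y + 9)[y + 2]
Before acc := y + y - 4: 2*store(mem, y + 2, y + 13)[2*y - 3] > store(mem, y + 2, y + 13)[y + 2]
Answer: WP = 2*store(mem, y + 2, y + 13)[2*y - 3] > store(mem, y + 2, y + 13)[y + 2]


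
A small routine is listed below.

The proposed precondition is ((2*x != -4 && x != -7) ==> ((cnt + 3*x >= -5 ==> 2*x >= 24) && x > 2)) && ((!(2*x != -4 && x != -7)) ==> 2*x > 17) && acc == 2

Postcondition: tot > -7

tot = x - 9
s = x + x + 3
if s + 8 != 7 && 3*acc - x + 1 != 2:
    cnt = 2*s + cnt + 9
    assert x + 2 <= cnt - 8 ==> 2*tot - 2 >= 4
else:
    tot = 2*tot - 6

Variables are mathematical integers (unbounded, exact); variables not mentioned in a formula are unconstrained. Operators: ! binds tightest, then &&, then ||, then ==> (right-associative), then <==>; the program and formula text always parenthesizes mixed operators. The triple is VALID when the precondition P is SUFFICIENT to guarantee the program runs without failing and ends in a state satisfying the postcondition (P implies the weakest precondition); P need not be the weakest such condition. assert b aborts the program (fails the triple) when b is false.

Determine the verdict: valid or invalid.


Working backward. After the program, tot > -7 must hold.
Then branch requires (x <= cnt + 2*s - 1 ==> 2*tot >= 6) && tot > -7; else branch requires 2*tot > -1.
Before the if: ((s != -1 && 3*acc != x + 1) ==> ((x <= cnt + 2*s - 1 ==> 2*tot >= 6) && tot > -7)) && ((!(s != -1 && 3*acc != x + 1)) ==> 2*tot > -1)
Before s := x + x + 3: ((2*x != -4 && 3*acc != x + 1) ==> ((cnt + 3*x >= -5 ==> 2*tot >= 6) && tot > -7)) && ((!(2*x != -4 && 3*acc != x + 1)) ==> 2*tot > -1)
Before tot := x - 9: ((2*x != -4 && 3*acc != x + 1) ==> ((cnt + 3*x >= -5 ==> 2*x >= 24) && x > 2)) && ((!(2*x != -4 && 3*acc != x + 1)) ==> 2*x > 17)
The weakest precondition is ((2*x != -4 && 3*acc != x + 1) ==> ((cnt + 3*x >= -5 ==> 2*x >= 24) && x > 2)) && ((!(2*x != -4 && 3*acc != x + 1)) ==> 2*x > 17).
Check whether ((2*x != -4 && x != -7) ==> ((cnt + 3*x >= -5 ==> 2*x >= 24) && x > 2)) && ((!(2*x != -4 && x != -7)) ==> 2*x > 17) && acc == 2 implies it.
Countermodel: at the initial state acc = 2, cnt = -21, x = 5, the precondition holds but the weakest precondition fails.
Answer: invalid


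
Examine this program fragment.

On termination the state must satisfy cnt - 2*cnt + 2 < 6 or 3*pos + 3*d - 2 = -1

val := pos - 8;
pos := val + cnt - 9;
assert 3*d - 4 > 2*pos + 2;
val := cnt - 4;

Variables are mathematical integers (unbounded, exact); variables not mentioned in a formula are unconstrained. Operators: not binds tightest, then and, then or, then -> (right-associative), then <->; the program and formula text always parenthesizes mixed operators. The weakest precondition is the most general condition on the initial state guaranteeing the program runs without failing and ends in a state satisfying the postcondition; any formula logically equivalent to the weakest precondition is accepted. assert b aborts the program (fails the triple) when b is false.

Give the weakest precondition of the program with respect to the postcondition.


Working backward. After the program, the postcondition cnt - 2*cnt + 2 < 6 or 3*pos + 3*d - 2 = -1 must hold; in canonical form it is cnt > -4 or 3*d + 3*pos = 1.
Before val := cnt - 4: cnt > -4 or 3*d + 3*pos = 1
Before assert 3*d - 4 > 2*pos + 2: 3*d > 2*pos + 6 and (cnt > -4 or 3*d + 3*pos = 1)
Before pos := val + cnt - 9: 3*d > 2*cnt + 2*val - 12 and (cnt > -4 or 3*cnt + 3*d + 3*val = 28)
Before val := pos - 8: 3*d > 2*cnt + 2*pos - 28 and (cnt > -4 or 3*cnt + 3*d + 3*pos = 52)
Answer: WP = 3*d > 2*cnt + 2*pos - 28 and (cnt > -4 or 3*cnt + 3*d + 3*pos = 52)


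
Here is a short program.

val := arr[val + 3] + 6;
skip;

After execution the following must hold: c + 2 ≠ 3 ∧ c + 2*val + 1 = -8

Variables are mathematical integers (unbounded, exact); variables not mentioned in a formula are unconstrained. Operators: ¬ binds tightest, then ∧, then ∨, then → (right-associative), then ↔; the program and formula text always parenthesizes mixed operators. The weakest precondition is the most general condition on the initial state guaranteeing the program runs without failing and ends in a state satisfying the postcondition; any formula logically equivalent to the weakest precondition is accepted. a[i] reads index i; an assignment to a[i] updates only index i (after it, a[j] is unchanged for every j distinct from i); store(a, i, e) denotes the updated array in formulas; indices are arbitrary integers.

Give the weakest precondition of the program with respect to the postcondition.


Working backward. After the program, the postcondition c + 2 ≠ 3 ∧ c + 2*val + 1 = -8 must hold; in canonical form it is c ≠ 1 ∧ c + 2*val = -9.
Before skip: c ≠ 1 ∧ c + 2*val = -9
Before val := arr[val + 3] + 6: c ≠ 1 ∧ 2*arr[val + 3] + c = -21
Answer: WP = c ≠ 1 ∧ 2*arr[val + 3] + c = -21


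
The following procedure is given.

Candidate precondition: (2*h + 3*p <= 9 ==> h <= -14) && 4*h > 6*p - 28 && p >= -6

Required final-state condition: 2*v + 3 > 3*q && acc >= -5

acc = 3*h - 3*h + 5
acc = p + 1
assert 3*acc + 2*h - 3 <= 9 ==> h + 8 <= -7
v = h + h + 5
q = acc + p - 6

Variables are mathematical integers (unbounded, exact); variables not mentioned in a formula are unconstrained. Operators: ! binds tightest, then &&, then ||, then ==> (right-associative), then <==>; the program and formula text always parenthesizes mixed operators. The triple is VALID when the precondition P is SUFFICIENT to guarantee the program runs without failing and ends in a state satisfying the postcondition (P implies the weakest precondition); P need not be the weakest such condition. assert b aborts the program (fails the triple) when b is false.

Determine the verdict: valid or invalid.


Working backward. After the program, the postcondition 2*v + 3 > 3*q && acc >= -5 must hold; in canonical form it is 2*v > 3*q - 3 && acc >= -5.
Before q := acc + p - 6: 2*v > 3*acc + 3*p - 21 && acc >= -5
Before v := h + h + 5: 4*h > 3*acc + 3*p - 31 && acc >= -5
Before assert 3*acc + 2*h - 3 <= 9 ==> h + 8 <= -7: (3*acc + 2*h <= 12 ==> h <= -15) && 4*h > 3*acc + 3*p - 31 && acc >= -5
Before acc := p + 1: (2*h + 3*p <= 9 ==> h <= -15) && 4*h > 6*p - 28 && p >= -6
Before acc := 3*h - 3*h + 5: (2*h + 3*p <= 9 ==> h <= -15) && 4*h > 6*p - 28 && p >= -6
The weakest precondition is (2*h + 3*p <= 9 ==> h <= -15) && 4*h > 6*p - 28 && p >= -6.
Check whether (2*h + 3*p <= 9 ==> h <= -14) && 4*h > 6*p - 28 && p >= -6 implies it.
Countermodel: at the initial state h = -14, p = -6, the precondition holds but the weakest precondition fails.
Answer: invalid


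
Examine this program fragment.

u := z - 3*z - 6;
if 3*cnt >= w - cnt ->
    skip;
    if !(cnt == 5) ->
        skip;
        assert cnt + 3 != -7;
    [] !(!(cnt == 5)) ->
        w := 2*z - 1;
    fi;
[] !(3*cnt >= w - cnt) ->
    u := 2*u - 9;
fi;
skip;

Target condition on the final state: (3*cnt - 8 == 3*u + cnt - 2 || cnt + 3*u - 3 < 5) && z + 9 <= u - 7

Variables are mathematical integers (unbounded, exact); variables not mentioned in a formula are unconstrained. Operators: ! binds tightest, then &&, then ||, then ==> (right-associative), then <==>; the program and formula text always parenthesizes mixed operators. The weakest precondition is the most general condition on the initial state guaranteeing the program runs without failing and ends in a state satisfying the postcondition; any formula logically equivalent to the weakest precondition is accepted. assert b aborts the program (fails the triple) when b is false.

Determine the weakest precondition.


Working backward. After the program, the postcondition (3*cnt - 8 == 3*u + cnt - 2 || cnt + 3*u - 3 < 5) && z + 9 <= u - 7 must hold; in canonical form it is (2*cnt == 3*u + 6 || cnt + 3*u < 8) && z <= u - 16.
Before skip: (2*cnt == 3*u + 6 || cnt + 3*u < 8) && z <= u - 16
Then branch requires ((!(cnt == 5)) ==> (cnt != -10 && (2*cnt == 3*u + 6 || cnt + 3*u < 8) && z <= u - 16)) && (cnt == 5 ==> ((2*cnt == 3*u + 6 || cnt + 3*u < 8) && z <= u - 16)); else branch requires (2*cnt == 6*u - 21 || cnt + 6*u < 35) && z <= 2*u - 25.
Before the if: (4*cnt >= w ==> (((!(cnt == 5)) ==> (cnt != -10 && (2*cnt == 3*u + 6 || cnt + 3*u < 8) && z <= u - 16)) && (cnt == 5 ==> ((2*cnt == 3*u + 6 || cnt + 3*u < 8) && z <= u - 16)))) && ((!(4*cnt >= w)) ==> ((2*cnt == 6*u - 21 || cnt + 6*u < 35) && z <= 2*u - 25))
Before u := z - 3*z - 6: (4*cnt >= w ==> (((!(cnt == 5)) ==> (cnt != -10 && (2*cnt + 6*z == -12 || cnt < 6*z + 26) && 3*z <= -22)) && (cnt == 5 ==> ((2*cnt + 6*z == -12 || cnt < 6*z + 26) && 3*z <= -22)))) && ((!(4*cnt >= w)) ==> ((2*cnt + 12*z == -57 || cnt < 12*z + 71) && 5*z <= -37))
Answer: WP = (4*cnt >= w ==> (((!(cnt == 5)) ==> (cnt != -10 && (2*cnt + 6*z == -12 || cnt < 6*z + 26) && 3*z <= -22)) && (cnt == 5 ==> ((2*cnt + 6*z == -12 || cnt < 6*z + 26) && 3*z <= -22)))) && ((!(4*cnt >= w)) ==> ((2*cnt + 12*z == -57 || cnt < 12*z + 71) && 5*z <= -37))


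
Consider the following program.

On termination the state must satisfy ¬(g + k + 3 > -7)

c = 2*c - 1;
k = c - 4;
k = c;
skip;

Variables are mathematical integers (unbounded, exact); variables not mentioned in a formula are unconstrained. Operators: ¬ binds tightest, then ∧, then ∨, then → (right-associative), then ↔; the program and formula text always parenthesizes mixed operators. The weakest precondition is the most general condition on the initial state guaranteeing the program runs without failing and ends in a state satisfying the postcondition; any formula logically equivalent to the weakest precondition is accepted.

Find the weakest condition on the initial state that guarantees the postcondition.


Working backward. After the program, the postcondition ¬(g + k + 3 > -7) must hold; in canonical form it is ¬(g + k > -10).
Before skip: ¬(g + k > -10)
Before k := c: ¬(c + g > -10)
Before k := c - 4: ¬(c + g > -10)
Before c := 2*c - 1: ¬(2*c + g > -9)
Answer: WP = ¬(2*c + g > -9)


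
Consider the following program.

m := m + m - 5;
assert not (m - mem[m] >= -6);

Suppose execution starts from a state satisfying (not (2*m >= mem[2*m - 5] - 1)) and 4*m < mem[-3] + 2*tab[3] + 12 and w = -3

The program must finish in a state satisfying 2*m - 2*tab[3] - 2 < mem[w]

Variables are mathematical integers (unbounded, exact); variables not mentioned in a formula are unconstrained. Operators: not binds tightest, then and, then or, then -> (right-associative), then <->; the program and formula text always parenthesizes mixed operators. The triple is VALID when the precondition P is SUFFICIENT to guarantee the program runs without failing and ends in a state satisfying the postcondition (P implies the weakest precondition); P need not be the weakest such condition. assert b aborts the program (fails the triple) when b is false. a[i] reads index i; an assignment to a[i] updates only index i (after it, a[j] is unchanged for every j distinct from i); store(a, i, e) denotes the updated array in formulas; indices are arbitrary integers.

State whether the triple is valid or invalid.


Working backward. After the program, the postcondition 2*m - 2*tab[3] - 2 < mem[w] must hold; in canonical form it is 2*m < mem[w] + 2*tab[3] + 2.
Before assert not (m - mem[m] >= -6): (not (m >= mem[m] - 6)) and 2*m < mem[w] + 2*tab[3] + 2
Before m := m + m - 5: (not (2*m >= mem[2*m - 5] - 1)) and 4*m < mem[w] + 2*tab[3] + 12
The weakest precondition is (not (2*m >= mem[2*m - 5] - 1)) and 4*m < mem[w] + 2*tab[3] + 12.
Check whether (not (2*m >= mem[2*m - 5] - 1)) and 4*m < mem[-3] + 2*tab[3] + 12 and w = -3 implies it.
Every state satisfying the precondition satisfies the weakest precondition: the implication holds.
Answer: valid


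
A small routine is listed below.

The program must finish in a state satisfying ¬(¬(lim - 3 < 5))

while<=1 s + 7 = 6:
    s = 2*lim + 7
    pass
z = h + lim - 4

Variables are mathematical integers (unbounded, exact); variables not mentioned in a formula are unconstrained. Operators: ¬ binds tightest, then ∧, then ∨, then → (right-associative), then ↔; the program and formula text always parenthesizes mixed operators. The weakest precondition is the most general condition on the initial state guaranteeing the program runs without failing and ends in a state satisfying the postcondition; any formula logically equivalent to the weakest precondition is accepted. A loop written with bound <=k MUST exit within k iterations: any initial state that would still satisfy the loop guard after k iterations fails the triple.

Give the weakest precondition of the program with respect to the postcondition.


Working backward. After the program, the postcondition ¬(¬(lim - 3 < 5)) must hold; in canonical form it is lim < 8.
Before z := h + lim - 4: lim < 8
Before the loop (bound <=1), unroll the exhaustion recursion (WP_0 = exit-now case; WP_j = one more guarded iteration, up to j = 1):
  WP_0: (¬(s = -1)) ∧ lim < 8
  WP_1: (s = -1 → ((¬(2*lim = -8)) ∧ lim < 8)) ∧ ((¬(s = -1)) → lim < 8)
So before the loop: (s = -1 → ((¬(2*lim = -8)) ∧ lim < 8)) ∧ ((¬(s = -1)) → lim < 8)
Answer: WP = (s = -1 → ((¬(2*lim = -8)) ∧ lim < 8)) ∧ ((¬(s = -1)) → lim < 8)


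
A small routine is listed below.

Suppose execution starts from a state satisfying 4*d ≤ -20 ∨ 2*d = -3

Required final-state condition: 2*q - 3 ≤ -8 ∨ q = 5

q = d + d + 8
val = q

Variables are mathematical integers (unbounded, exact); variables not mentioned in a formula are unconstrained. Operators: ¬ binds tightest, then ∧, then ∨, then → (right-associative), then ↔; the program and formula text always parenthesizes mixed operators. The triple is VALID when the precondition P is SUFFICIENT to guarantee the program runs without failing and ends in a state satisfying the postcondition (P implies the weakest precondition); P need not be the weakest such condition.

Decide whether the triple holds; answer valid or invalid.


Working backward. After the program, the postcondition 2*q - 3 ≤ -8 ∨ q = 5 must hold; in canonical form it is 2*q ≤ -5 ∨ q = 5.
Before val := q: 2*q ≤ -5 ∨ q = 5
Before q := d + d + 8: 4*d ≤ -21 ∨ 2*d = -3
The weakest precondition is 4*d ≤ -21 ∨ 2*d = -3.
Check whether 4*d ≤ -20 ∨ 2*d = -3 implies it.
Countermodel: at the initial state d = -5, the precondition holds but the weakest precondition fails.
Answer: invalid


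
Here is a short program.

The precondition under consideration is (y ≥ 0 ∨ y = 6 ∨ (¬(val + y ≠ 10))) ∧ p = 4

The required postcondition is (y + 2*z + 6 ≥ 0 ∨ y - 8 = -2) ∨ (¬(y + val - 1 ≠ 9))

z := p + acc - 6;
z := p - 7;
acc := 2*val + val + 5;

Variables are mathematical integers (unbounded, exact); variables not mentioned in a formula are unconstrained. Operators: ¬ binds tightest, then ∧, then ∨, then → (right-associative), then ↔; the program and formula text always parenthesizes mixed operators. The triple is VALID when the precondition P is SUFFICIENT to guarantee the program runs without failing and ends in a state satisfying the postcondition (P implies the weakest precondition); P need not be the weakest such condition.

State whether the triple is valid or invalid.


Working backward. After the program, the postcondition (y + 2*z + 6 ≥ 0 ∨ y - 8 = -2) ∨ (¬(y + val - 1 ≠ 9)) must hold; in canonical form it is y + 2*z ≥ -6 ∨ y = 6 ∨ (¬(val + y ≠ 10)).
Before acc := 2*val + val + 5: y + 2*z ≥ -6 ∨ y = 6 ∨ (¬(val + y ≠ 10))
Before z := p - 7: 2*p + y ≥ 8 ∨ y = 6 ∨ (¬(val + y ≠ 10))
Before z := p + acc - 6: 2*p + y ≥ 8 ∨ y = 6 ∨ (¬(val + y ≠ 10))
The weakest precondition is 2*p + y ≥ 8 ∨ y = 6 ∨ (¬(val + y ≠ 10)).
Check whether (y ≥ 0 ∨ y = 6 ∨ (¬(val + y ≠ 10))) ∧ p = 4 implies it.
Every state satisfying the precondition satisfies the weakest precondition: the implication holds.
Answer: valid


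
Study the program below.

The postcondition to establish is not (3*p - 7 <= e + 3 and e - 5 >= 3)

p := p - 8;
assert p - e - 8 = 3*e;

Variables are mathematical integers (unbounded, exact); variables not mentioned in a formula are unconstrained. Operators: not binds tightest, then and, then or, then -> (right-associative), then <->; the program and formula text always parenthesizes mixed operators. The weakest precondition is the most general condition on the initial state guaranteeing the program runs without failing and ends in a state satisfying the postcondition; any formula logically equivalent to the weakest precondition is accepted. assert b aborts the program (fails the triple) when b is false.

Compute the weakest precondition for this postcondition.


Working backward. After the program, the postcondition not (3*p - 7 <= e + 3 and e - 5 >= 3) must hold; in canonical form it is not (3*p <= e + 10 and e >= 8).
Before assert p - e - 8 = 3*e: p = 4*e + 8 and (not (3*p <= e + 10 and e >= 8))
Before p := p - 8: p = 4*e + 16 and (not (3*p <= e + 34 and e >= 8))
Answer: WP = p = 4*e + 16 and (not (3*p <= e + 34 and e >= 8))


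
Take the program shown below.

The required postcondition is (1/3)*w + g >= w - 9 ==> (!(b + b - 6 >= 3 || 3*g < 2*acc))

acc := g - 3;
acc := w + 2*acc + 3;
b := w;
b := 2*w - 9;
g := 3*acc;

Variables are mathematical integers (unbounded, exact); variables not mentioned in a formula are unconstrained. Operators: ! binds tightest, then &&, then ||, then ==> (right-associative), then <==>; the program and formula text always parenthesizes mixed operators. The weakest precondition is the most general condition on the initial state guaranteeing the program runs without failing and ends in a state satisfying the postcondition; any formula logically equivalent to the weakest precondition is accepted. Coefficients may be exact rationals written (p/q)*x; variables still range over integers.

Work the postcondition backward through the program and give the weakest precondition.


Working backward. After the program, the postcondition (1/3)*w + g >= w - 9 ==> (!(b + b - 6 >= 3 || 3*g < 2*acc)) must hold; in canonical form it is g >= (2/3)*w - 9 ==> (!(2*b >= 9 || 3*g < 2*acc)).
Before g := 3*acc: 3*acc >= (2/3)*w - 9 ==> (!(2*b >= 9 || 7*acc < 0))
Before b := 2*w - 9: 3*acc >= (2/3)*w - 9 ==> (!(4*w >= 27 || 7*acc < 0))
Before b := w: 3*acc >= (2/3)*w - 9 ==> (!(4*w >= 27 || 7*acc < 0))
Before acc := w + 2*acc + 3: 6*acc + (7/3)*w >= -18 ==> (!(4*w >= 27 || 14*acc + 7*w < -21))
Before acc := g - 3: 6*g + (7/3)*w >= 0 ==> (!(4*w >= 27 || 14*g + 7*w < 21))
Answer: WP = 6*g + (7/3)*w >= 0 ==> (!(4*w >= 27 || 14*g + 7*w < 21))


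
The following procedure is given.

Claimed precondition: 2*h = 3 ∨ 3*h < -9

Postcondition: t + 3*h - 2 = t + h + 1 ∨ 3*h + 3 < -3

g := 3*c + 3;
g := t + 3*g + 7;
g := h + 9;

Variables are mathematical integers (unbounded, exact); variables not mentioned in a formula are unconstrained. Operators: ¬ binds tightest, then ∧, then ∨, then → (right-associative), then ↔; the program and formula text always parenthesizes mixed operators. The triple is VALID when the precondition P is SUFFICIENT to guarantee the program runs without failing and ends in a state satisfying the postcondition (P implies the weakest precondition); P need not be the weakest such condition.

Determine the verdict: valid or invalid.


Working backward. After the program, the postcondition t + 3*h - 2 = t + h + 1 ∨ 3*h + 3 < -3 must hold; in canonical form it is 2*h = 3 ∨ 3*h < -6.
Before g := h + 9: 2*h = 3 ∨ 3*h < -6
Before g := t + 3*g + 7: 2*h = 3 ∨ 3*h < -6
Before g := 3*c + 3: 2*h = 3 ∨ 3*h < -6
The weakest precondition is 2*h = 3 ∨ 3*h < -6.
Check whether 2*h = 3 ∨ 3*h < -9 implies it.
Every state satisfying the precondition satisfies the weakest precondition: the implication holds.
Answer: valid


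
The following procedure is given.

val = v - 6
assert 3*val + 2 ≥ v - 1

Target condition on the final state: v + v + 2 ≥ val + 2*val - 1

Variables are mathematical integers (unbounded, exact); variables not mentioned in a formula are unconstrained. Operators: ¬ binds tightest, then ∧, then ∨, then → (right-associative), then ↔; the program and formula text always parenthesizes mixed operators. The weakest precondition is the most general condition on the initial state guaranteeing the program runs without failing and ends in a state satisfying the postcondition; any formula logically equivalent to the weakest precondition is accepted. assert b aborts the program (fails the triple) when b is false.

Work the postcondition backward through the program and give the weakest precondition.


Working backward. After the program, the postcondition v + v + 2 ≥ val + 2*val - 1 must hold; in canonical form it is 2*v ≥ 3*val - 3.
Before assert 3*val + 2 ≥ v - 1: 3*val ≥ v - 3 ∧ 2*v ≥ 3*val - 3
Before val := v - 6: 2*v ≥ 15 ∧ v ≤ 21
Answer: WP = 2*v ≥ 15 ∧ v ≤ 21


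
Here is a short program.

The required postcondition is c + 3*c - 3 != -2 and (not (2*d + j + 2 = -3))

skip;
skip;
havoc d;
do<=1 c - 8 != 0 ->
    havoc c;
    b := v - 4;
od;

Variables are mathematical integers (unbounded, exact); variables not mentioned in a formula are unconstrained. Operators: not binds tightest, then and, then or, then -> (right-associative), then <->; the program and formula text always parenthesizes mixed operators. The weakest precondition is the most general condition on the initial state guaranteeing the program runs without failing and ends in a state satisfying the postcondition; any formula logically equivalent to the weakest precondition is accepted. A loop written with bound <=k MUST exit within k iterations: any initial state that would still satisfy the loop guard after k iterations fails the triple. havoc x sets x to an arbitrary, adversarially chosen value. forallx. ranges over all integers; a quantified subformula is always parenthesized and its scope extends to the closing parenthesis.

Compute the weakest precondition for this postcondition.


Working backward. After the program, the postcondition c + 3*c - 3 != -2 and (not (2*d + j + 2 = -3)) must hold; in canonical form it is 4*c != 1 and (not (2*d + j = -5)).
Before the loop (bound <=1), unroll the exhaustion recursion (WP_0 = exit-now case; WP_j = one more guarded iteration, up to j = 1):
  WP_0: (not (c != 8)) and 4*c != 1 and (not (2*d + j = -5))
  WP_1: (c != 8 -> (forall c_1. ((not (c_1 != 8)) and 4*c_1 != 1 and (not (2*d + j = -5))))) and ((not (c != 8)) -> (4*c != 1 and (not (2*d + j = -5))))
So before the loop: (c != 8 -> (forall c_1. ((not (c_1 != 8)) and 4*c_1 != 1 and (not (2*d + j = -5))))) and ((not (c != 8)) -> (4*c != 1 and (not (2*d + j = -5))))
Before havoc d: forall d_1. ((c != 8 -> (forall c_1. ((not (c_1 != 8)) and 4*c_1 != 1 and (not (2*d_1 + j = -5))))) and ((not (c != 8)) -> (4*c != 1 and (not (2*d_1 + j = -5)))))
Before skip: forall d_1. ((c != 8 -> (forall c_1. ((not (c_1 != 8)) and 4*c_1 != 1 and (not (2*d_1 + j = -5))))) and ((not (c != 8)) -> (4*c != 1 and (not (2*d_1 + j = -5)))))
Before skip: forall d_1. ((c != 8 -> (forall c_1. ((not (c_1 != 8)) and 4*c_1 != 1 and (not (2*d_1 + j = -5))))) and ((not (c != 8)) -> (4*c != 1 and (not (2*d_1 + j = -5)))))
Answer: WP = forall d_1. ((c != 8 -> (forall c_1. ((not (c_1 != 8)) and 4*c_1 != 1 and (not (2*d_1 + j = -5))))) and ((not (c != 8)) -> (4*c != 1 and (not (2*d_1 + j = -5)))))


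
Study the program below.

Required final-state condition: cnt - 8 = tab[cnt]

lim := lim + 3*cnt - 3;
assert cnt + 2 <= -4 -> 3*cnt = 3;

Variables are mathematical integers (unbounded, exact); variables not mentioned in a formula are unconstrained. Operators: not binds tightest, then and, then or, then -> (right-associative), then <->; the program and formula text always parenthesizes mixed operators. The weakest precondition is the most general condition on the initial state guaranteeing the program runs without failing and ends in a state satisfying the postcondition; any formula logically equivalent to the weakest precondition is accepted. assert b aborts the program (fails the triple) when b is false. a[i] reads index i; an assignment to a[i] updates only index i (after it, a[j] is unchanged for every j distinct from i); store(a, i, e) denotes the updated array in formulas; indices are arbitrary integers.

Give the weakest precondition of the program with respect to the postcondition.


Working backward. After the program, the postcondition cnt - 8 = tab[cnt] must hold; in canonical form it is cnt = tab[cnt] + 8.
Before assert cnt + 2 <= -4 -> 3*cnt = 3: (cnt <= -6 -> 3*cnt = 3) and cnt = tab[cnt] + 8
Before lim := lim + 3*cnt - 3: (cnt <= -6 -> 3*cnt = 3) and cnt = tab[cnt] + 8
Answer: WP = (cnt <= -6 -> 3*cnt = 3) and cnt = tab[cnt] + 8


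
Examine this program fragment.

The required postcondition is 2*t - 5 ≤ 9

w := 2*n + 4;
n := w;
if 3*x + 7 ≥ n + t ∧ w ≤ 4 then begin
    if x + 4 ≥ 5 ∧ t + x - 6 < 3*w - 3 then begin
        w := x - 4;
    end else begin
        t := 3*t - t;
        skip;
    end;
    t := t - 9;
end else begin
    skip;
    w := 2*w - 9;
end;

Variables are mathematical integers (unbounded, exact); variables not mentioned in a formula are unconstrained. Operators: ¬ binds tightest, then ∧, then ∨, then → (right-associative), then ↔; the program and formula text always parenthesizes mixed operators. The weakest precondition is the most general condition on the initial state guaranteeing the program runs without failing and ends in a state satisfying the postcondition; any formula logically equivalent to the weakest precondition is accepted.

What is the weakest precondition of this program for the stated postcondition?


Working backward. After the program, the postcondition 2*t - 5 ≤ 9 must hold; in canonical form it is 2*t ≤ 14.
Then branch requires ((x ≥ 1 ∧ t + x < 3*w + 3) → 2*t ≤ 32) ∧ ((¬(x ≥ 1 ∧ t + x < 3*w + 3)) → 4*t ≤ 32); else branch requires 2*t ≤ 14.
Before the if: ((3*x ≥ n + t - 7 ∧ w ≤ 4) → (((x ≥ 1 ∧ t + x < 3*w + 3) → 2*t ≤ 32) ∧ ((¬(x ≥ 1 ∧ t + x < 3*w + 3)) → 4*t ≤ 32))) ∧ ((¬(3*x ≥ n + t - 7 ∧ w ≤ 4)) → 2*t ≤ 14)
Before n := w: ((3*x ≥ t + w - 7 ∧ w ≤ 4) → (((x ≥ 1 ∧ t + x < 3*w + 3) → 2*t ≤ 32) ∧ ((¬(x ≥ 1 ∧ t + x < 3*w + 3)) → 4*t ≤ 32))) ∧ ((¬(3*x ≥ t + w - 7 ∧ w ≤ 4)) → 2*t ≤ 14)
Before w := 2*n + 4: ((3*x ≥ 2*n + t - 3 ∧ 2*n ≤ 0) → (((x ≥ 1 ∧ t + x < 6*n + 15) → 2*t ≤ 32) ∧ ((¬(x ≥ 1 ∧ t + x < 6*n + 15)) → 4*t ≤ 32))) ∧ ((¬(3*x ≥ 2*n + t - 3 ∧ 2*n ≤ 0)) → 2*t ≤ 14)
Answer: WP = ((3*x ≥ 2*n + t - 3 ∧ 2*n ≤ 0) → (((x ≥ 1 ∧ t + x < 6*n + 15) → 2*t ≤ 32) ∧ ((¬(x ≥ 1 ∧ t + x < 6*n + 15)) → 4*t ≤ 32))) ∧ ((¬(3*x ≥ 2*n + t - 3 ∧ 2*n ≤ 0)) → 2*t ≤ 14)


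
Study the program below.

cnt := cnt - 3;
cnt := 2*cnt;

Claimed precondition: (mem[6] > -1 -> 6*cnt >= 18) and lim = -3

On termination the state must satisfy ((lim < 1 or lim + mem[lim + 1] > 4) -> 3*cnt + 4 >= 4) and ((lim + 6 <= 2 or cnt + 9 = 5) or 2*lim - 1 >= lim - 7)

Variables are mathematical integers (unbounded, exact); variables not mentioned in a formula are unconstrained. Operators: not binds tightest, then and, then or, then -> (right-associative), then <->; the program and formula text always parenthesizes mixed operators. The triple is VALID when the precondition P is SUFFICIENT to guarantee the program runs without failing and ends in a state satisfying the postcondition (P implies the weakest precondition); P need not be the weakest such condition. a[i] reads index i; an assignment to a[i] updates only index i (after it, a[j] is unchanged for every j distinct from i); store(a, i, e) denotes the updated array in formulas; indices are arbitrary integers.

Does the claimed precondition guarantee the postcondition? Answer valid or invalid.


Working backward. After the program, the postcondition ((lim < 1 or lim + mem[lim + 1] > 4) -> 3*cnt + 4 >= 4) and ((lim + 6 <= 2 or cnt + 9 = 5) or 2*lim - 1 >= lim - 7) must hold; in canonical form it is ((lim < 1 or mem[lim + 1] + lim > 4) -> 3*cnt >= 0) and (lim <= -4 or cnt = -4 or lim >= -6).
Before cnt := 2*cnt: ((lim < 1 or mem[lim + 1] + lim > 4) -> 6*cnt >= 0) and (lim <= -4 or 2*cnt = -4 or lim >= -6)
Before cnt := cnt - 3: ((lim < 1 or mem[lim + 1] + lim > 4) -> 6*cnt >= 18) and (lim <= -4 or 2*cnt = 2 or lim >= -6)
The weakest precondition is ((lim < 1 or mem[lim + 1] + lim > 4) -> 6*cnt >= 18) and (lim <= -4 or 2*cnt = 2 or lim >= -6).
Check whether (mem[6] > -1 -> 6*cnt >= 18) and lim = -3 implies it.
Countermodel: at the initial state cnt = 2, lim = -3, mem = {[-2] = -1, [6] = -1, elsewhere -1}, the precondition holds but the weakest precondition fails.
Answer: invalid


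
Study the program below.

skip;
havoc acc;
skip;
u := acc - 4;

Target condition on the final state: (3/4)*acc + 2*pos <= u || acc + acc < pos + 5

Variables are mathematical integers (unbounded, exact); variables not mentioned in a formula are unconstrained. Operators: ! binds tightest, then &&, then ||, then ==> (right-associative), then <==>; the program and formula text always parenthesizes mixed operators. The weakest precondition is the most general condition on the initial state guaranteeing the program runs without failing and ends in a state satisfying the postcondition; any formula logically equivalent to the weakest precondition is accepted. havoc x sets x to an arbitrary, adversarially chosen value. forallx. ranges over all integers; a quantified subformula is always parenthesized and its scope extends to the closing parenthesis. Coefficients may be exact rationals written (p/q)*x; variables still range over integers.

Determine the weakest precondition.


Working backward. After the program, the postcondition (3/4)*acc + 2*pos <= u || acc + acc < pos + 5 must hold; in canonical form it is (3/4)*acc + 2*pos <= u || 2*acc < pos + 5.
Before u := acc - 4: 2*pos <= (1/4)*acc - 4 || 2*acc < pos + 5
Before skip: 2*pos <= (1/4)*acc - 4 || 2*acc < pos + 5
Before havoc acc: forall acc_1. (2*pos <= (1/4)*acc_1 - 4 || 2*acc_1 < pos + 5)
Before skip: forall acc_1. (2*pos <= (1/4)*acc_1 - 4 || 2*acc_1 < pos + 5)
Answer: WP = forall acc_1. (2*pos <= (1/4)*acc_1 - 4 || 2*acc_1 < pos + 5)


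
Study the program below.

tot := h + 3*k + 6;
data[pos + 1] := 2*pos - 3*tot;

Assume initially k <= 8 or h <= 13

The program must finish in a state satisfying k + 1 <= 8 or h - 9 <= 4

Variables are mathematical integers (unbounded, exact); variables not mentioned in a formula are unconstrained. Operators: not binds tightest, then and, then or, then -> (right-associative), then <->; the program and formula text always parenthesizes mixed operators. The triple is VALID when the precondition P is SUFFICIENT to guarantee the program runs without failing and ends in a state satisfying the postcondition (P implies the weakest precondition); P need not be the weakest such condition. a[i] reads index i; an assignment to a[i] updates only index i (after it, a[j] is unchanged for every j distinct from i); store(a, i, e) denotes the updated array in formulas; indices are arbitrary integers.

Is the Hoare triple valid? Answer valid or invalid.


Working backward. After the program, the postcondition k + 1 <= 8 or h - 9 <= 4 must hold; in canonical form it is k <= 7 or h <= 13.
Before data[pos + 1] := 2*pos - 3*tot: k <= 7 or h <= 13
Before tot := h + 3*k + 6: k <= 7 or h <= 13
The weakest precondition is k <= 7 or h <= 13.
Check whether k <= 8 or h <= 13 implies it.
Countermodel: at the initial state h = 14, k = 8, the precondition holds but the weakest precondition fails.
Answer: invalid


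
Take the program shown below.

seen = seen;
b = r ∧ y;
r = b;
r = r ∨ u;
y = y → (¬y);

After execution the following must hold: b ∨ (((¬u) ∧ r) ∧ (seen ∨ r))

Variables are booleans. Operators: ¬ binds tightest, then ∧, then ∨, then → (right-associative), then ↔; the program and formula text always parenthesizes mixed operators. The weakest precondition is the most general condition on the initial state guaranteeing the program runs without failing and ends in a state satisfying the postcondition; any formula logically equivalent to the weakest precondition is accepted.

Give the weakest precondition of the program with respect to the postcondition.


Working backward. After the program, the postcondition b ∨ (((¬u) ∧ r) ∧ (seen ∨ r)) must hold; in canonical form it is b ∨ ((¬u) ∧ r ∧ (seen ∨ r)).
Before y := y → (¬y): b ∨ ((¬u) ∧ r ∧ (seen ∨ r))
Before r := r ∨ u: b ∨ ((¬u) ∧ (r ∨ u) ∧ (seen ∨ r ∨ u))
Before r := b: b ∨ ((¬u) ∧ (b ∨ u) ∧ (seen ∨ b ∨ u))
Before b := r ∧ y: (r ∧ y) ∨ ((¬u) ∧ ((r ∧ y) ∨ u) ∧ (seen ∨ (r ∧ y) ∨ u))
Before seen := seen: (r ∧ y) ∨ ((¬u) ∧ ((r ∧ y) ∨ u) ∧ (seen ∨ (r ∧ y) ∨ u))
Answer: WP = (r ∧ y) ∨ ((¬u) ∧ ((r ∧ y) ∨ u) ∧ (seen ∨ (r ∧ y) ∨ u))
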